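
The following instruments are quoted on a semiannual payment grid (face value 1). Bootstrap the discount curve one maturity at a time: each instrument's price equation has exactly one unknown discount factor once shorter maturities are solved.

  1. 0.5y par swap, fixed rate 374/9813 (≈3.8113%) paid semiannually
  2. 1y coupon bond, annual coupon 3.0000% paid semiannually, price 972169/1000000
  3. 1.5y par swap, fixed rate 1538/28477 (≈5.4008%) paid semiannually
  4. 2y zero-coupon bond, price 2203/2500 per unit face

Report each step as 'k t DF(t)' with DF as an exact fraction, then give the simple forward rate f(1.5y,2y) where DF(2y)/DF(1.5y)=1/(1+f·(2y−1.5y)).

step 1 [0.5y] swap r/2=187/9813: DF=(1 − 187/9813·(0))/(1+187/9813) = 9813/10000 ≈ 0.981300
step 2 [1y] bond c/2=3/200: DF=(972169/1000000 − 3/200·(0.981300))/(1+3/200) = 9433/10000 ≈ 0.943300
step 3 [1.5y] swap r/2=769/28477: DF=(1 − 769/28477·(0.981300+0.943300))/(1+769/28477) = 9231/10000 ≈ 0.923100
step 4 [2y] zero: DF = P = 2203/2500 ≈ 0.881200

1 1/2 9813/10000
2 1 9433/10000
3 3/2 9231/10000
4 2 2203/2500
f(1.5y,2y) = ((9231/10000)/(2203/2500) − 1)/(1/2) = 419/4406 ≈ 9.5098%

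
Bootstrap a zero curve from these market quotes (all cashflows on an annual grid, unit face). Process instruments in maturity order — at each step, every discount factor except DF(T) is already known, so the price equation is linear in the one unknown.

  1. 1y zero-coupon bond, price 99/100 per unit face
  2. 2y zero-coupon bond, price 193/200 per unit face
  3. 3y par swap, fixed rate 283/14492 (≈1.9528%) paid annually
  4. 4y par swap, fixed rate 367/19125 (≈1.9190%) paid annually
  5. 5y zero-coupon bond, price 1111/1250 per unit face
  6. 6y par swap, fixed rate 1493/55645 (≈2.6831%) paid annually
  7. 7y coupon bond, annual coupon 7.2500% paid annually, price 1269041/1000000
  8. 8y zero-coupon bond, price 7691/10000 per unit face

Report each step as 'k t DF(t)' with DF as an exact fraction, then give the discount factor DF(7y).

1 1 99/100
2 2 193/200
3 3 4717/5000
4 4 4633/5000
5 5 1111/1250
6 6 8507/10000
7 7 8071/10000
8 8 7691/10000
DF(7y) = 8071/10000 ≈ 0.807100

step 1 [1y] zero: DF = P = 99/100 ≈ 0.990000
step 2 [2y] zero: DF = P = 193/200 ≈ 0.965000
step 3 [3y] swap r/1=283/14492: DF=(1 − 283/14492·(0.990000+0.965000))/(1+283/14492) = 4717/5000 ≈ 0.943400
step 4 [4y] swap r/1=367/19125: DF=(1 − 367/19125·(0.990000+0.965000+0.943400))/(1+367/19125) = 4633/5000 ≈ 0.926600
step 5 [5y] zero: DF = P = 1111/1250 ≈ 0.888800
step 6 [6y] swap r/1=1493/55645: DF=(1 − 1493/55645·(0.990000+0.965000+0.943400+0.926600+0.888800))/(1+1493/55645) = 8507/10000 ≈ 0.850700
step 7 [7y] bond c/1=29/400: DF=(1269041/1000000 − 29/400·(0.990000+0.965000+0.943400+0.926600+0.888800+0.850700))/(1+29/400) = 8071/10000 ≈ 0.807100
step 8 [8y] zero: DF = P = 7691/10000 ≈ 0.769100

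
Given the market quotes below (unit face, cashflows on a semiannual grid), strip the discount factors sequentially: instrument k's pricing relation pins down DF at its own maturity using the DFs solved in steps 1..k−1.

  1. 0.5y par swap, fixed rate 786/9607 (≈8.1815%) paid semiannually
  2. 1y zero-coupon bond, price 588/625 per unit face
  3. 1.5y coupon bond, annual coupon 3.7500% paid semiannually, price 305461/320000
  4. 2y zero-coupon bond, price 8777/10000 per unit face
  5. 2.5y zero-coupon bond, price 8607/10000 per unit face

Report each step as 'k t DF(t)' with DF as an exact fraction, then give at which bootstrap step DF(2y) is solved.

1 1/2 9607/10000
2 1 588/625
3 3/2 451/500
4 2 8777/10000
5 5/2 8607/10000
DF(2y) is solved at step 4

step 1 [0.5y] swap r/2=393/9607: DF=(1 − 393/9607·(0))/(1+393/9607) = 9607/10000 ≈ 0.960700
step 2 [1y] zero: DF = P = 588/625 ≈ 0.940800
step 3 [1.5y] bond c/2=3/160: DF=(305461/320000 − 3/160·(0.960700+0.940800))/(1+3/160) = 451/500 ≈ 0.902000
step 4 [2y] zero: DF = P = 8777/10000 ≈ 0.877700
step 5 [2.5y] zero: DF = P = 8607/10000 ≈ 0.860700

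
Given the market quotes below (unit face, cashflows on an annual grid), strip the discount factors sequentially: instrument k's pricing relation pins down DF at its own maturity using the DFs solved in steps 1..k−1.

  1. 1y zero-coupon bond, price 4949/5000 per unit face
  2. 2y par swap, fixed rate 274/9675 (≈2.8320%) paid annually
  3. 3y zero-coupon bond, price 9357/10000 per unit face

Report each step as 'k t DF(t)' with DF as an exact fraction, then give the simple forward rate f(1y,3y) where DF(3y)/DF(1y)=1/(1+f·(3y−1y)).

step 1 [1y] zero: DF = P = 4949/5000 ≈ 0.989800
step 2 [2y] swap r/1=274/9675: DF=(1 − 274/9675·(0.989800))/(1+274/9675) = 2363/2500 ≈ 0.945200
step 3 [3y] zero: DF = P = 9357/10000 ≈ 0.935700

1 1 4949/5000
2 2 2363/2500
3 3 9357/10000
f(1y,3y) = ((4949/5000)/(9357/10000) − 1)/(2) = 541/18714 ≈ 2.8909%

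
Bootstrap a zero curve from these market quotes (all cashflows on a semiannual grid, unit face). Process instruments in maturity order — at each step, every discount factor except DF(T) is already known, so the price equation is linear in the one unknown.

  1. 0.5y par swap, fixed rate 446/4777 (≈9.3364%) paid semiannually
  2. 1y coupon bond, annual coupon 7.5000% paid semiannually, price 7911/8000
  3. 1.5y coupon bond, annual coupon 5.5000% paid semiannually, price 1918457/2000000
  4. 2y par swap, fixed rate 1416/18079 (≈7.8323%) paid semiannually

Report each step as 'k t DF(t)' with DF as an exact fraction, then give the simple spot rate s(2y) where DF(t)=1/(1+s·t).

1 1/2 4777/5000
2 1 4593/5000
3 3/2 4417/5000
4 2 1073/1250
s(2y) = (1/(1073/1250) − 1)/(2) = 177/2146 ≈ 8.2479%

step 1 [0.5y] swap r/2=223/4777: DF=(1 − 223/4777·(0))/(1+223/4777) = 4777/5000 ≈ 0.955400
step 2 [1y] bond c/2=3/80: DF=(7911/8000 − 3/80·(0.955400))/(1+3/80) = 4593/5000 ≈ 0.918600
step 3 [1.5y] bond c/2=11/400: DF=(1918457/2000000 − 11/400·(0.955400+0.918600))/(1+11/400) = 4417/5000 ≈ 0.883400
step 4 [2y] swap r/2=708/18079: DF=(1 − 708/18079·(0.955400+0.918600+0.883400))/(1+708/18079) = 1073/1250 ≈ 0.858400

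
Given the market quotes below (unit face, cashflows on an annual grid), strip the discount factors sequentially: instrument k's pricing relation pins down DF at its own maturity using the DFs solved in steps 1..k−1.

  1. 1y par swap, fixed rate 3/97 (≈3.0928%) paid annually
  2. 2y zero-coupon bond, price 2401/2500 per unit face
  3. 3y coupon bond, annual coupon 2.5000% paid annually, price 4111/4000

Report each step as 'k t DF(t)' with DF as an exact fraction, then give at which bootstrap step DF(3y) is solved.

step 1 [1y] swap r/1=3/97: DF=(1 − 3/97·(0))/(1+3/97) = 97/100 ≈ 0.970000
step 2 [2y] zero: DF = P = 2401/2500 ≈ 0.960400
step 3 [3y] bond c/1=1/40: DF=(4111/4000 − 1/40·(0.970000+0.960400))/(1+1/40) = 2389/2500 ≈ 0.955600

1 1 97/100
2 2 2401/2500
3 3 2389/2500
DF(3y) is solved at step 3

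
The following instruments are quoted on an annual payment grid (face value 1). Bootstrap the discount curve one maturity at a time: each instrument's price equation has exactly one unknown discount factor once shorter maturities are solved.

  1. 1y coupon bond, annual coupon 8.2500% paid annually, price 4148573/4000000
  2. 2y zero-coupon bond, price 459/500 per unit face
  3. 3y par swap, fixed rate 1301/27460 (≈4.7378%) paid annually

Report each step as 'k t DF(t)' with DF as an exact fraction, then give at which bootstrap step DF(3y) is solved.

step 1 [1y] bond c/1=33/400: DF=(4148573/4000000 − 33/400·(0))/(1+33/400) = 9581/10000 ≈ 0.958100
step 2 [2y] zero: DF = P = 459/500 ≈ 0.918000
step 3 [3y] swap r/1=1301/27460: DF=(1 − 1301/27460·(0.958100+0.918000))/(1+1301/27460) = 8699/10000 ≈ 0.869900

1 1 9581/10000
2 2 459/500
3 3 8699/10000
DF(3y) is solved at step 3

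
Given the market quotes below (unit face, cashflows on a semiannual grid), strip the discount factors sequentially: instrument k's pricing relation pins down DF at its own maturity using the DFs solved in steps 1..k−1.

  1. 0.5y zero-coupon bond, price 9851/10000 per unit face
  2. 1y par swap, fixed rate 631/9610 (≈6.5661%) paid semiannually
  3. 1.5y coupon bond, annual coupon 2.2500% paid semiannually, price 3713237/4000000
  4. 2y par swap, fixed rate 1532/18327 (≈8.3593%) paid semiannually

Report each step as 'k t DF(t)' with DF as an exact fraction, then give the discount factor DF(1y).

1 1/2 9851/10000
2 1 9369/10000
3 3/2 4483/5000
4 2 2117/2500
DF(1y) = 9369/10000 ≈ 0.936900

step 1 [0.5y] zero: DF = P = 9851/10000 ≈ 0.985100
step 2 [1y] swap r/2=631/19220: DF=(1 − 631/19220·(0.985100))/(1+631/19220) = 9369/10000 ≈ 0.936900
step 3 [1.5y] bond c/2=9/800: DF=(3713237/4000000 − 9/800·(0.985100+0.936900))/(1+9/800) = 4483/5000 ≈ 0.896600
step 4 [2y] swap r/2=766/18327: DF=(1 − 766/18327·(0.985100+0.936900+0.896600))/(1+766/18327) = 2117/2500 ≈ 0.846800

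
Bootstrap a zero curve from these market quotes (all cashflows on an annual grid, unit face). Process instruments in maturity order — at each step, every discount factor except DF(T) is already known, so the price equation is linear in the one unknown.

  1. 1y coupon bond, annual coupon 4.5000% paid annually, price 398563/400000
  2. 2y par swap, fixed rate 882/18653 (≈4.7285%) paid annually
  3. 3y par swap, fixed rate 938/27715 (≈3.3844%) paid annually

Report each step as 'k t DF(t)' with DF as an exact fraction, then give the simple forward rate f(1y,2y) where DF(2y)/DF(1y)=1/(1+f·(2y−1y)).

1 1 1907/2000
2 2 4559/5000
3 3 4531/5000
f(1y,2y) = ((1907/2000)/(4559/5000) − 1)/(1) = 417/9118 ≈ 4.5734%

step 1 [1y] bond c/1=9/200: DF=(398563/400000 − 9/200·(0))/(1+9/200) = 1907/2000 ≈ 0.953500
step 2 [2y] swap r/1=882/18653: DF=(1 − 882/18653·(0.953500))/(1+882/18653) = 4559/5000 ≈ 0.911800
step 3 [3y] swap r/1=938/27715: DF=(1 − 938/27715·(0.953500+0.911800))/(1+938/27715) = 4531/5000 ≈ 0.906200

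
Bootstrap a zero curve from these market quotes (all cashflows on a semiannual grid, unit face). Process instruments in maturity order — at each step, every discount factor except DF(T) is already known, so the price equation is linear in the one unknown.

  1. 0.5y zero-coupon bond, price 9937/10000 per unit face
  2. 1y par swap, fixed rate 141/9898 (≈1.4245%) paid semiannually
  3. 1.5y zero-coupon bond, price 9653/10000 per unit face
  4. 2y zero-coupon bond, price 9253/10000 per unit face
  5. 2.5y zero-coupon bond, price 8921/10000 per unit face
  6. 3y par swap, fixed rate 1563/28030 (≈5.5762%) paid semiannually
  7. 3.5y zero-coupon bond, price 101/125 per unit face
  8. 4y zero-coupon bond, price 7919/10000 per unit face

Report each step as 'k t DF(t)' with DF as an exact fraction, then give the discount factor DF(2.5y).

step 1 [0.5y] zero: DF = P = 9937/10000 ≈ 0.993700
step 2 [1y] swap r/2=141/19796: DF=(1 − 141/19796·(0.993700))/(1+141/19796) = 9859/10000 ≈ 0.985900
step 3 [1.5y] zero: DF = P = 9653/10000 ≈ 0.965300
step 4 [2y] zero: DF = P = 9253/10000 ≈ 0.925300
step 5 [2.5y] zero: DF = P = 8921/10000 ≈ 0.892100
step 6 [3y] swap r/2=1563/56060: DF=(1 − 1563/56060·(0.993700+0.985900+0.965300+0.925300+0.892100))/(1+1563/56060) = 8437/10000 ≈ 0.843700
step 7 [3.5y] zero: DF = P = 101/125 ≈ 0.808000
step 8 [4y] zero: DF = P = 7919/10000 ≈ 0.791900

1 1/2 9937/10000
2 1 9859/10000
3 3/2 9653/10000
4 2 9253/10000
5 5/2 8921/10000
6 3 8437/10000
7 7/2 101/125
8 4 7919/10000
DF(2.5y) = 8921/10000 ≈ 0.892100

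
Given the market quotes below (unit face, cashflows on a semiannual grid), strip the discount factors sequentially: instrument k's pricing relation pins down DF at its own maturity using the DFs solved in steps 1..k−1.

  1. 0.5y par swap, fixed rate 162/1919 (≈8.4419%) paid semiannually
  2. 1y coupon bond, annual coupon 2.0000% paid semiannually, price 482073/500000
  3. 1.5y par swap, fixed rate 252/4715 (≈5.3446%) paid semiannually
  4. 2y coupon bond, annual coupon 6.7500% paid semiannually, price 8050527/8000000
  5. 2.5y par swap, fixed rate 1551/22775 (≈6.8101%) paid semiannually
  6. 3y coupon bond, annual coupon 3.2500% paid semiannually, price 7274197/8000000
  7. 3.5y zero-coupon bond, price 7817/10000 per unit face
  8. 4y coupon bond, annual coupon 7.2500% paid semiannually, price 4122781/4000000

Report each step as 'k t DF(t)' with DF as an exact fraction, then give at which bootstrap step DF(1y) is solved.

1 1/2 1919/2000
2 1 9451/10000
3 3/2 2311/2500
4 2 8811/10000
5 5/2 8449/10000
6 3 8219/10000
7 7/2 7817/10000
8 4 487/625
DF(1y) is solved at step 2

step 1 [0.5y] swap r/2=81/1919: DF=(1 − 81/1919·(0))/(1+81/1919) = 1919/2000 ≈ 0.959500
step 2 [1y] bond c/2=1/100: DF=(482073/500000 − 1/100·(0.959500))/(1+1/100) = 9451/10000 ≈ 0.945100
step 3 [1.5y] swap r/2=126/4715: DF=(1 − 126/4715·(0.959500+0.945100))/(1+126/4715) = 2311/2500 ≈ 0.924400
step 4 [2y] bond c/2=27/800: DF=(8050527/8000000 − 27/800·(0.959500+0.945100+0.924400))/(1+27/800) = 8811/10000 ≈ 0.881100
step 5 [2.5y] swap r/2=1551/45550: DF=(1 − 1551/45550·(0.959500+0.945100+0.924400+0.881100))/(1+1551/45550) = 8449/10000 ≈ 0.844900
step 6 [3y] bond c/2=13/800: DF=(7274197/8000000 − 13/800·(0.959500+0.945100+0.924400+0.881100+0.844900))/(1+13/800) = 8219/10000 ≈ 0.821900
step 7 [3.5y] zero: DF = P = 7817/10000 ≈ 0.781700
step 8 [4y] bond c/2=29/800: DF=(4122781/4000000 − 29/800·(0.959500+0.945100+0.924400+0.881100+0.844900+0.821900+0.781700))/(1+29/800) = 487/625 ≈ 0.779200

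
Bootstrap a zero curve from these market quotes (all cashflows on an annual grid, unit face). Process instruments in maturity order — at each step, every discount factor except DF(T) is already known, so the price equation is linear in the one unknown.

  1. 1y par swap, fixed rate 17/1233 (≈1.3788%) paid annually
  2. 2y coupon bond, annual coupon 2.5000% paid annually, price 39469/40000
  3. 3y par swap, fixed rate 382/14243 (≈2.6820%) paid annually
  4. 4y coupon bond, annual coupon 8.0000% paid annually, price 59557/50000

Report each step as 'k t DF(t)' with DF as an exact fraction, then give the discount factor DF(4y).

1 1 1233/1250
2 2 4693/5000
3 3 2309/2500
4 4 8919/10000
DF(4y) = 8919/10000 ≈ 0.891900

step 1 [1y] swap r/1=17/1233: DF=(1 − 17/1233·(0))/(1+17/1233) = 1233/1250 ≈ 0.986400
step 2 [2y] bond c/1=1/40: DF=(39469/40000 − 1/40·(0.986400))/(1+1/40) = 4693/5000 ≈ 0.938600
step 3 [3y] swap r/1=382/14243: DF=(1 − 382/14243·(0.986400+0.938600))/(1+382/14243) = 2309/2500 ≈ 0.923600
step 4 [4y] bond c/1=2/25: DF=(59557/50000 − 2/25·(0.986400+0.938600+0.923600))/(1+2/25) = 8919/10000 ≈ 0.891900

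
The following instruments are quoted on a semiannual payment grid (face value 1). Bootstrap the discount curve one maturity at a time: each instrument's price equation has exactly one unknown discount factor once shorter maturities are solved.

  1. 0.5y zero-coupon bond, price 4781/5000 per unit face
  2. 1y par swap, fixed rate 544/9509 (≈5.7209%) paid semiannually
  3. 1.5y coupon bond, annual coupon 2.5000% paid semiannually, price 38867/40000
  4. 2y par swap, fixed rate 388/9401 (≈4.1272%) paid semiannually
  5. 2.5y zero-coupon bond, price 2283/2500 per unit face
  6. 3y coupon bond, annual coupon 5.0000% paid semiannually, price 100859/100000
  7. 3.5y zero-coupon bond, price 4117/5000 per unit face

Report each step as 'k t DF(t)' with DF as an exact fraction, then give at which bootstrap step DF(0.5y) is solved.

1 1/2 4781/5000
2 1 591/625
3 3/2 4681/5000
4 2 1153/1250
5 5/2 2283/2500
6 3 87/100
7 7/2 4117/5000
DF(0.5y) is solved at step 1

step 1 [0.5y] zero: DF = P = 4781/5000 ≈ 0.956200
step 2 [1y] swap r/2=272/9509: DF=(1 − 272/9509·(0.956200))/(1+272/9509) = 591/625 ≈ 0.945600
step 3 [1.5y] bond c/2=1/80: DF=(38867/40000 − 1/80·(0.956200+0.945600))/(1+1/80) = 4681/5000 ≈ 0.936200
step 4 [2y] swap r/2=194/9401: DF=(1 − 194/9401·(0.956200+0.945600+0.936200))/(1+194/9401) = 1153/1250 ≈ 0.922400
step 5 [2.5y] zero: DF = P = 2283/2500 ≈ 0.913200
step 6 [3y] bond c/2=1/40: DF=(100859/100000 − 1/40·(0.956200+0.945600+0.936200+0.922400+0.913200))/(1+1/40) = 87/100 ≈ 0.870000
step 7 [3.5y] zero: DF = P = 4117/5000 ≈ 0.823400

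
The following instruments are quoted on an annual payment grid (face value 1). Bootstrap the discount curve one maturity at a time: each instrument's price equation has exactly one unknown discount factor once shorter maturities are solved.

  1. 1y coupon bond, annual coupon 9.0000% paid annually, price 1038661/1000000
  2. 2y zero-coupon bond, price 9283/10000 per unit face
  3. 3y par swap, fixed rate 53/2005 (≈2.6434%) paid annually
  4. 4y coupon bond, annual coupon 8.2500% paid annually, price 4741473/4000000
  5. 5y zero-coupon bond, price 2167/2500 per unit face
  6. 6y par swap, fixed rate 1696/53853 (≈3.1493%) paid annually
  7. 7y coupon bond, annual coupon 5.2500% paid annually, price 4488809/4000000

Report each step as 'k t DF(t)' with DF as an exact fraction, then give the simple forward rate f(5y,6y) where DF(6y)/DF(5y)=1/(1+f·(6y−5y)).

1 1 9529/10000
2 2 9283/10000
3 3 4629/5000
4 4 8811/10000
5 5 2167/2500
6 6 519/625
7 7 997/1250
f(5y,6y) = ((2167/2500)/(519/625) − 1)/(1) = 91/2076 ≈ 4.3834%

step 1 [1y] bond c/1=9/100: DF=(1038661/1000000 − 9/100·(0))/(1+9/100) = 9529/10000 ≈ 0.952900
step 2 [2y] zero: DF = P = 9283/10000 ≈ 0.928300
step 3 [3y] swap r/1=53/2005: DF=(1 − 53/2005·(0.952900+0.928300))/(1+53/2005) = 4629/5000 ≈ 0.925800
step 4 [4y] bond c/1=33/400: DF=(4741473/4000000 − 33/400·(0.952900+0.928300+0.925800))/(1+33/400) = 8811/10000 ≈ 0.881100
step 5 [5y] zero: DF = P = 2167/2500 ≈ 0.866800
step 6 [6y] swap r/1=1696/53853: DF=(1 − 1696/53853·(0.952900+0.928300+0.925800+0.881100+0.866800))/(1+1696/53853) = 519/625 ≈ 0.830400
step 7 [7y] bond c/1=21/400: DF=(4488809/4000000 − 21/400·(0.952900+0.928300+0.925800+0.881100+0.866800+0.830400))/(1+21/400) = 997/1250 ≈ 0.797600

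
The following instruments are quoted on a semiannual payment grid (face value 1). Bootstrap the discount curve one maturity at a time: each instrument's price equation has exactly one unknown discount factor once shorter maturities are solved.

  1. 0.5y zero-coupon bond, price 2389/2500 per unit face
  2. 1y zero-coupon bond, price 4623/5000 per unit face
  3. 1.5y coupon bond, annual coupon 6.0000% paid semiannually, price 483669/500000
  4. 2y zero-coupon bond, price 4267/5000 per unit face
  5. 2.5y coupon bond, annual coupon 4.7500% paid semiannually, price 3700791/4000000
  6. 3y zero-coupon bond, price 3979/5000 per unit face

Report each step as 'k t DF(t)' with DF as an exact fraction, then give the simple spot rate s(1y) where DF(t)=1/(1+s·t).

1 1/2 2389/2500
2 1 4623/5000
3 3/2 2211/2500
4 2 4267/5000
5 5/2 4099/5000
6 3 3979/5000
s(1y) = (1/(4623/5000) − 1)/(1) = 377/4623 ≈ 8.1549%

step 1 [0.5y] zero: DF = P = 2389/2500 ≈ 0.955600
step 2 [1y] zero: DF = P = 4623/5000 ≈ 0.924600
step 3 [1.5y] bond c/2=3/100: DF=(483669/500000 − 3/100·(0.955600+0.924600))/(1+3/100) = 2211/2500 ≈ 0.884400
step 4 [2y] zero: DF = P = 4267/5000 ≈ 0.853400
step 5 [2.5y] bond c/2=19/800: DF=(3700791/4000000 − 19/800·(0.955600+0.924600+0.884400+0.853400))/(1+19/800) = 4099/5000 ≈ 0.819800
step 6 [3y] zero: DF = P = 3979/5000 ≈ 0.795800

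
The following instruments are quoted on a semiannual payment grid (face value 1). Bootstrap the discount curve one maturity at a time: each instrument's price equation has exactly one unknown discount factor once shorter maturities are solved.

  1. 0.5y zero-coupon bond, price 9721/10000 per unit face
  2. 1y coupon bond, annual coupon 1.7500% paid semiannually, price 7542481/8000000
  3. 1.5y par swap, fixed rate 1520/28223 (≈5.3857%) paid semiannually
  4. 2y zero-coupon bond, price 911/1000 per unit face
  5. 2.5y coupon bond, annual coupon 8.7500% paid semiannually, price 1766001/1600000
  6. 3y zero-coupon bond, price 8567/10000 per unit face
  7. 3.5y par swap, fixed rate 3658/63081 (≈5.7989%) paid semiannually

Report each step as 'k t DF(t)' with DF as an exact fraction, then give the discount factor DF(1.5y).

step 1 [0.5y] zero: DF = P = 9721/10000 ≈ 0.972100
step 2 [1y] bond c/2=7/800: DF=(7542481/8000000 − 7/800·(0.972100))/(1+7/800) = 4631/5000 ≈ 0.926200
step 3 [1.5y] swap r/2=760/28223: DF=(1 − 760/28223·(0.972100+0.926200))/(1+760/28223) = 231/250 ≈ 0.924000
step 4 [2y] zero: DF = P = 911/1000 ≈ 0.911000
step 5 [2.5y] bond c/2=7/160: DF=(1766001/1600000 − 7/160·(0.972100+0.926200+0.924000+0.911000))/(1+7/160) = 901/1000 ≈ 0.901000
step 6 [3y] zero: DF = P = 8567/10000 ≈ 0.856700
step 7 [3.5y] swap r/2=1829/63081: DF=(1 − 1829/63081·(0.972100+0.926200+0.924000+0.911000+0.901000+0.856700))/(1+1829/63081) = 8171/10000 ≈ 0.817100

1 1/2 9721/10000
2 1 4631/5000
3 3/2 231/250
4 2 911/1000
5 5/2 901/1000
6 3 8567/10000
7 7/2 8171/10000
DF(1.5y) = 231/250 ≈ 0.924000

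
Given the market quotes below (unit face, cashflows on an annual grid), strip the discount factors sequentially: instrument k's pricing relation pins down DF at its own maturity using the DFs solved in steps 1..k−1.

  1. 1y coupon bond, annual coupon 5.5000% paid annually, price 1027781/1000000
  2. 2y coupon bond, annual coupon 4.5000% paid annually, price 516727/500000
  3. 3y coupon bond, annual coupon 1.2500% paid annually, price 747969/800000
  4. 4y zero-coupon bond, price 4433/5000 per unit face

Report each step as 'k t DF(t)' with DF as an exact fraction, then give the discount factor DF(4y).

1 1 4871/5000
2 2 947/1000
3 3 8997/10000
4 4 4433/5000
DF(4y) = 4433/5000 ≈ 0.886600

step 1 [1y] bond c/1=11/200: DF=(1027781/1000000 − 11/200·(0))/(1+11/200) = 4871/5000 ≈ 0.974200
step 2 [2y] bond c/1=9/200: DF=(516727/500000 − 9/200·(0.974200))/(1+9/200) = 947/1000 ≈ 0.947000
step 3 [3y] bond c/1=1/80: DF=(747969/800000 − 1/80·(0.974200+0.947000))/(1+1/80) = 8997/10000 ≈ 0.899700
step 4 [4y] zero: DF = P = 4433/5000 ≈ 0.886600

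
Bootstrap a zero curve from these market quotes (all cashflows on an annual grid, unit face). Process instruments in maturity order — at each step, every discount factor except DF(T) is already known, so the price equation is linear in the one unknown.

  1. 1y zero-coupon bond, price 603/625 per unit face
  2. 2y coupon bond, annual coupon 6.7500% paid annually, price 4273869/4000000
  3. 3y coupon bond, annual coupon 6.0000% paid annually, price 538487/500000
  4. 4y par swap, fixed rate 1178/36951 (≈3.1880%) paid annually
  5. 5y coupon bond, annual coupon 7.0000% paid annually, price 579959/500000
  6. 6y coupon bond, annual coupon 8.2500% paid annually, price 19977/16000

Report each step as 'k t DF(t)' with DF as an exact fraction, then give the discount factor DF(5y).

1 1 603/625
2 2 9399/10000
3 3 4541/5000
4 4 4411/5000
5 5 8423/10000
6 6 2019/2500
DF(5y) = 8423/10000 ≈ 0.842300

step 1 [1y] zero: DF = P = 603/625 ≈ 0.964800
step 2 [2y] bond c/1=27/400: DF=(4273869/4000000 − 27/400·(0.964800))/(1+27/400) = 9399/10000 ≈ 0.939900
step 3 [3y] bond c/1=3/50: DF=(538487/500000 − 3/50·(0.964800+0.939900))/(1+3/50) = 4541/5000 ≈ 0.908200
step 4 [4y] swap r/1=1178/36951: DF=(1 − 1178/36951·(0.964800+0.939900+0.908200))/(1+1178/36951) = 4411/5000 ≈ 0.882200
step 5 [5y] bond c/1=7/100: DF=(579959/500000 − 7/100·(0.964800+0.939900+0.908200+0.882200))/(1+7/100) = 8423/10000 ≈ 0.842300
step 6 [6y] bond c/1=33/400: DF=(19977/16000 − 33/400·(0.964800+0.939900+0.908200+0.882200+0.842300))/(1+33/400) = 2019/2500 ≈ 0.807600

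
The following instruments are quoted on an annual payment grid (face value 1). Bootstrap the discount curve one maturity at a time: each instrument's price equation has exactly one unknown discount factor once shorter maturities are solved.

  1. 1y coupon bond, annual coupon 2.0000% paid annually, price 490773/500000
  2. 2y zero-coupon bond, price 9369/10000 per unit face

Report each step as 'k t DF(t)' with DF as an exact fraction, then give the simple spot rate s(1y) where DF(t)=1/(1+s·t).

step 1 [1y] bond c/1=1/50: DF=(490773/500000 − 1/50·(0))/(1+1/50) = 9623/10000 ≈ 0.962300
step 2 [2y] zero: DF = P = 9369/10000 ≈ 0.936900

1 1 9623/10000
2 2 9369/10000
s(1y) = (1/(9623/10000) − 1)/(1) = 377/9623 ≈ 3.9177%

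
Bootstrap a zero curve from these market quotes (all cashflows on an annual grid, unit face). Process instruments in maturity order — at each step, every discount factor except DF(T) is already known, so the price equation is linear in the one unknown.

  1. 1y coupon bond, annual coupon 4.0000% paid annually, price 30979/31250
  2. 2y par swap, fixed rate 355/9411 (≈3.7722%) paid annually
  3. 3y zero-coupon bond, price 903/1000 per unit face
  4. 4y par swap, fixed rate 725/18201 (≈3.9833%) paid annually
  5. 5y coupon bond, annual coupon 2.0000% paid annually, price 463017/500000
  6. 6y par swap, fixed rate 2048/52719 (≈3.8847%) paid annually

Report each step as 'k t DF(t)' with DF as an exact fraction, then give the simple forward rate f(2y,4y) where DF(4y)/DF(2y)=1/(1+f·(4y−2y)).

1 1 2383/2500
2 2 929/1000
3 3 903/1000
4 4 171/200
5 5 1673/2000
6 6 497/625
f(2y,4y) = ((929/1000)/(171/200) − 1)/(2) = 37/855 ≈ 4.3275%

step 1 [1y] bond c/1=1/25: DF=(30979/31250 − 1/25·(0))/(1+1/25) = 2383/2500 ≈ 0.953200
step 2 [2y] swap r/1=355/9411: DF=(1 − 355/9411·(0.953200))/(1+355/9411) = 929/1000 ≈ 0.929000
step 3 [3y] zero: DF = P = 903/1000 ≈ 0.903000
step 4 [4y] swap r/1=725/18201: DF=(1 − 725/18201·(0.953200+0.929000+0.903000))/(1+725/18201) = 171/200 ≈ 0.855000
step 5 [5y] bond c/1=1/50: DF=(463017/500000 − 1/50·(0.953200+0.929000+0.903000+0.855000))/(1+1/50) = 1673/2000 ≈ 0.836500
step 6 [6y] swap r/1=2048/52719: DF=(1 − 2048/52719·(0.953200+0.929000+0.903000+0.855000+0.836500))/(1+2048/52719) = 497/625 ≈ 0.795200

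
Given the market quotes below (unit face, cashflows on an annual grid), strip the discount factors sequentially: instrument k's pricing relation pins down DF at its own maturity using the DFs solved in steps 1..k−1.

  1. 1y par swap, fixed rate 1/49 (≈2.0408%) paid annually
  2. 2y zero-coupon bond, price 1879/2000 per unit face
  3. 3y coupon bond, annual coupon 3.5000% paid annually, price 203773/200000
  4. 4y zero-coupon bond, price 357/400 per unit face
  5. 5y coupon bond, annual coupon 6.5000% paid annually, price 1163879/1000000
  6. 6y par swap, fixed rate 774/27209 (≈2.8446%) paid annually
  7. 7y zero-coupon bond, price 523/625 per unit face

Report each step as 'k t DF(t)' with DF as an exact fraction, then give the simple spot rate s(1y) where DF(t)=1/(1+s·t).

1 1 49/50
2 2 1879/2000
3 3 1839/2000
4 4 357/400
5 5 8651/10000
6 6 2113/2500
7 7 523/625
s(1y) = (1/(49/50) − 1)/(1) = 1/49 ≈ 2.0408%

step 1 [1y] swap r/1=1/49: DF=(1 − 1/49·(0))/(1+1/49) = 49/50 ≈ 0.980000
step 2 [2y] zero: DF = P = 1879/2000 ≈ 0.939500
step 3 [3y] bond c/1=7/200: DF=(203773/200000 − 7/200·(0.980000+0.939500))/(1+7/200) = 1839/2000 ≈ 0.919500
step 4 [4y] zero: DF = P = 357/400 ≈ 0.892500
step 5 [5y] bond c/1=13/200: DF=(1163879/1000000 − 13/200·(0.980000+0.939500+0.919500+0.892500))/(1+13/200) = 8651/10000 ≈ 0.865100
step 6 [6y] swap r/1=774/27209: DF=(1 − 774/27209·(0.980000+0.939500+0.919500+0.892500+0.865100))/(1+774/27209) = 2113/2500 ≈ 0.845200
step 7 [7y] zero: DF = P = 523/625 ≈ 0.836800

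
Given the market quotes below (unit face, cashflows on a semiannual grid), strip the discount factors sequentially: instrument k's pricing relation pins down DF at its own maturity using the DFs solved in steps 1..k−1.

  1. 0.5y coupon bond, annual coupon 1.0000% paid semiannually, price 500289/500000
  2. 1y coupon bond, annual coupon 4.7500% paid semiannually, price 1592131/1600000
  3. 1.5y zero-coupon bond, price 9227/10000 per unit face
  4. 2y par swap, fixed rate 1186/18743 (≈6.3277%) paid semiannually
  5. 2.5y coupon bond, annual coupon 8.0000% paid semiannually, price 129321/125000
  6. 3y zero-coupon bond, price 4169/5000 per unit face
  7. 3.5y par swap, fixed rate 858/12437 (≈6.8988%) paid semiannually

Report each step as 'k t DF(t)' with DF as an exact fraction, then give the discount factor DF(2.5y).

step 1 [0.5y] bond c/2=1/200: DF=(500289/500000 − 1/200·(0))/(1+1/200) = 2489/2500 ≈ 0.995600
step 2 [1y] bond c/2=19/800: DF=(1592131/1600000 − 19/800·(0.995600))/(1+19/800) = 9489/10000 ≈ 0.948900
step 3 [1.5y] zero: DF = P = 9227/10000 ≈ 0.922700
step 4 [2y] swap r/2=593/18743: DF=(1 − 593/18743·(0.995600+0.948900+0.922700))/(1+593/18743) = 4407/5000 ≈ 0.881400
step 5 [2.5y] bond c/2=1/25: DF=(129321/125000 − 1/25·(0.995600+0.948900+0.922700+0.881400))/(1+1/25) = 4253/5000 ≈ 0.850600
step 6 [3y] zero: DF = P = 4169/5000 ≈ 0.833800
step 7 [3.5y] swap r/2=429/12437: DF=(1 − 429/12437·(0.995600+0.948900+0.922700+0.881400+0.850600+0.833800))/(1+429/12437) = 1571/2000 ≈ 0.785500

1 1/2 2489/2500
2 1 9489/10000
3 3/2 9227/10000
4 2 4407/5000
5 5/2 4253/5000
6 3 4169/5000
7 7/2 1571/2000
DF(2.5y) = 4253/5000 ≈ 0.850600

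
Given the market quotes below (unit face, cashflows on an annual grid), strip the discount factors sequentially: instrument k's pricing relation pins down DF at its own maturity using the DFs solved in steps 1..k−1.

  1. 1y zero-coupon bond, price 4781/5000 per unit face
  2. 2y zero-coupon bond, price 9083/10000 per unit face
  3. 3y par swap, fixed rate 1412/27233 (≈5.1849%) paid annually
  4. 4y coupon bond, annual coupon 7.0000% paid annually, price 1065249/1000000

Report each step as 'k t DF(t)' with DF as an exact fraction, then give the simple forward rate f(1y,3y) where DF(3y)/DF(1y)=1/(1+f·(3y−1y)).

step 1 [1y] zero: DF = P = 4781/5000 ≈ 0.956200
step 2 [2y] zero: DF = P = 9083/10000 ≈ 0.908300
step 3 [3y] swap r/1=1412/27233: DF=(1 − 1412/27233·(0.956200+0.908300))/(1+1412/27233) = 2147/2500 ≈ 0.858800
step 4 [4y] bond c/1=7/100: DF=(1065249/1000000 − 7/100·(0.956200+0.908300+0.858800))/(1+7/100) = 4087/5000 ≈ 0.817400

1 1 4781/5000
2 2 9083/10000
3 3 2147/2500
4 4 4087/5000
f(1y,3y) = ((4781/5000)/(2147/2500) − 1)/(2) = 487/8588 ≈ 5.6707%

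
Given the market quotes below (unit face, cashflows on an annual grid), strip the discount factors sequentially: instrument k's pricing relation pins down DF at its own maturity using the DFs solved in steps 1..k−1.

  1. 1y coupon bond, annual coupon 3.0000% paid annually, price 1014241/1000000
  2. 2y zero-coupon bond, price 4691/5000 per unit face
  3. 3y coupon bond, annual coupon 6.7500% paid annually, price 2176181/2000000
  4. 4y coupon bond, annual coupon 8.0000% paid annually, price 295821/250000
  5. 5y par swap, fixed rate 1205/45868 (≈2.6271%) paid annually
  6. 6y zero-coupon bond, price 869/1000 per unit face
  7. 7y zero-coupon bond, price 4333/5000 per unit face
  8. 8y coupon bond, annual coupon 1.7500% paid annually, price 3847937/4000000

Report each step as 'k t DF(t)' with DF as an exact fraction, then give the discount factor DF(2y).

step 1 [1y] bond c/1=3/100: DF=(1014241/1000000 − 3/100·(0))/(1+3/100) = 9847/10000 ≈ 0.984700
step 2 [2y] zero: DF = P = 4691/5000 ≈ 0.938200
step 3 [3y] bond c/1=27/400: DF=(2176181/2000000 − 27/400·(0.984700+0.938200))/(1+27/400) = 8977/10000 ≈ 0.897700
step 4 [4y] bond c/1=2/25: DF=(295821/250000 − 2/25·(0.984700+0.938200+0.897700))/(1+2/25) = 8867/10000 ≈ 0.886700
step 5 [5y] swap r/1=1205/45868: DF=(1 − 1205/45868·(0.984700+0.938200+0.897700+0.886700))/(1+1205/45868) = 1759/2000 ≈ 0.879500
step 6 [6y] zero: DF = P = 869/1000 ≈ 0.869000
step 7 [7y] zero: DF = P = 4333/5000 ≈ 0.866600
step 8 [8y] bond c/1=7/400: DF=(3847937/4000000 − 7/400·(0.984700+0.938200+0.897700+0.886700+0.879500+0.869000+0.866600))/(1+7/400) = 8367/10000 ≈ 0.836700

1 1 9847/10000
2 2 4691/5000
3 3 8977/10000
4 4 8867/10000
5 5 1759/2000
6 6 869/1000
7 7 4333/5000
8 8 8367/10000
DF(2y) = 4691/5000 ≈ 0.938200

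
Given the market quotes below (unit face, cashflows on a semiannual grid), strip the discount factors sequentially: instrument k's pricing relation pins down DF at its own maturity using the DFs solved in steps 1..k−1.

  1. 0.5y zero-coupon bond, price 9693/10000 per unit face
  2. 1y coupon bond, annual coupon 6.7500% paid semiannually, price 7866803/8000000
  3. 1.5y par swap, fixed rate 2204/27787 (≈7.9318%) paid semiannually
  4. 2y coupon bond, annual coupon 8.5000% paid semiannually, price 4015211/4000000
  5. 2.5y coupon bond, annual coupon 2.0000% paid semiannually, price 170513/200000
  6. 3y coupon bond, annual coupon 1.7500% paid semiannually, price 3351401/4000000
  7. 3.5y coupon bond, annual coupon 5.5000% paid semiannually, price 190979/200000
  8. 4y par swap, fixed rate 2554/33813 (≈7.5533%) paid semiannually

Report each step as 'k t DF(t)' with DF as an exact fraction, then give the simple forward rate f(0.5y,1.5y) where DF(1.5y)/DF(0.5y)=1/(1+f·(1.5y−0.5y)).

step 1 [0.5y] zero: DF = P = 9693/10000 ≈ 0.969300
step 2 [1y] bond c/2=27/800: DF=(7866803/8000000 − 27/800·(0.969300))/(1+27/800) = 2299/2500 ≈ 0.919600
step 3 [1.5y] swap r/2=1102/27787: DF=(1 − 1102/27787·(0.969300+0.919600))/(1+1102/27787) = 4449/5000 ≈ 0.889800
step 4 [2y] bond c/2=17/400: DF=(4015211/4000000 − 17/400·(0.969300+0.919600+0.889800))/(1+17/400) = 531/625 ≈ 0.849600
step 5 [2.5y] bond c/2=1/100: DF=(170513/200000 − 1/100·(0.969300+0.919600+0.889800+0.849600))/(1+1/100) = 4041/5000 ≈ 0.808200
step 6 [3y] bond c/2=7/800: DF=(3351401/4000000 − 7/800·(0.969300+0.919600+0.889800+0.849600+0.808200))/(1+7/800) = 7921/10000 ≈ 0.792100
step 7 [3.5y] bond c/2=11/400: DF=(190979/200000 − 11/400·(0.969300+0.919600+0.889800+0.849600+0.808200+0.792100))/(1+11/400) = 3947/5000 ≈ 0.789400
step 8 [4y] swap r/2=1277/33813: DF=(1 − 1277/33813·(0.969300+0.919600+0.889800+0.849600+0.808200+0.792100+0.789400))/(1+1277/33813) = 3723/5000 ≈ 0.744600

1 1/2 9693/10000
2 1 2299/2500
3 3/2 4449/5000
4 2 531/625
5 5/2 4041/5000
6 3 7921/10000
7 7/2 3947/5000
8 4 3723/5000
f(0.5y,1.5y) = ((9693/10000)/(4449/5000) − 1)/(1) = 265/2966 ≈ 8.9346%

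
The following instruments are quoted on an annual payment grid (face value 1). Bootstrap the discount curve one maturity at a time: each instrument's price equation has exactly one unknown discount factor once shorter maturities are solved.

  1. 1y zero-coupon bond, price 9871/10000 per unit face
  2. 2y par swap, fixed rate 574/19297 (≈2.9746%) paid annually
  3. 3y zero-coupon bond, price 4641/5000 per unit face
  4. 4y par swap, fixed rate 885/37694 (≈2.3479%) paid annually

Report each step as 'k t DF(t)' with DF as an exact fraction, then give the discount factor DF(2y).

step 1 [1y] zero: DF = P = 9871/10000 ≈ 0.987100
step 2 [2y] swap r/1=574/19297: DF=(1 − 574/19297·(0.987100))/(1+574/19297) = 4713/5000 ≈ 0.942600
step 3 [3y] zero: DF = P = 4641/5000 ≈ 0.928200
step 4 [4y] swap r/1=885/37694: DF=(1 − 885/37694·(0.987100+0.942600+0.928200))/(1+885/37694) = 1823/2000 ≈ 0.911500

1 1 9871/10000
2 2 4713/5000
3 3 4641/5000
4 4 1823/2000
DF(2y) = 4713/5000 ≈ 0.942600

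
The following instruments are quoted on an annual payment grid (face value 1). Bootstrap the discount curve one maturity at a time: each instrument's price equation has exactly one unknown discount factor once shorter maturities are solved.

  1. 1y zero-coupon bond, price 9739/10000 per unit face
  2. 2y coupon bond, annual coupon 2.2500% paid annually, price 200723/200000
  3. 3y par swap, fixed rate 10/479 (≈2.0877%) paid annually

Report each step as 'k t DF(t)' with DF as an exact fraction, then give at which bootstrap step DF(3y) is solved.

step 1 [1y] zero: DF = P = 9739/10000 ≈ 0.973900
step 2 [2y] bond c/1=9/400: DF=(200723/200000 − 9/400·(0.973900))/(1+9/400) = 9601/10000 ≈ 0.960100
step 3 [3y] swap r/1=10/479: DF=(1 − 10/479·(0.973900+0.960100))/(1+10/479) = 47/50 ≈ 0.940000

1 1 9739/10000
2 2 9601/10000
3 3 47/50
DF(3y) is solved at step 3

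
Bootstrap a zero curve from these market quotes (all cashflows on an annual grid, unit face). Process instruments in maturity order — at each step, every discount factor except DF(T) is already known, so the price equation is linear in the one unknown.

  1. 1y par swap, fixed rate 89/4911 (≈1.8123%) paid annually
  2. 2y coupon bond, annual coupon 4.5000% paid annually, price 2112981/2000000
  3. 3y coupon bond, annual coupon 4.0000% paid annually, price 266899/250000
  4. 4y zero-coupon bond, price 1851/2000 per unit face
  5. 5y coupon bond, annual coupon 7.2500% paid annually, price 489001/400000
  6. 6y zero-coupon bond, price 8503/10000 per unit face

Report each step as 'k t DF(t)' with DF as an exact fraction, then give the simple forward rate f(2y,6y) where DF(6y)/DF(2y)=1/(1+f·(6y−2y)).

step 1 [1y] swap r/1=89/4911: DF=(1 − 89/4911·(0))/(1+89/4911) = 4911/5000 ≈ 0.982200
step 2 [2y] bond c/1=9/200: DF=(2112981/2000000 − 9/200·(0.982200))/(1+9/200) = 9687/10000 ≈ 0.968700
step 3 [3y] bond c/1=1/25: DF=(266899/250000 − 1/25·(0.982200+0.968700))/(1+1/25) = 1903/2000 ≈ 0.951500
step 4 [4y] zero: DF = P = 1851/2000 ≈ 0.925500
step 5 [5y] bond c/1=29/400: DF=(489001/400000 − 29/400·(0.982200+0.968700+0.951500+0.925500))/(1+29/400) = 8811/10000 ≈ 0.881100
step 6 [6y] zero: DF = P = 8503/10000 ≈ 0.850300

1 1 4911/5000
2 2 9687/10000
3 3 1903/2000
4 4 1851/2000
5 5 8811/10000
6 6 8503/10000
f(2y,6y) = ((9687/10000)/(8503/10000) − 1)/(4) = 296/8503 ≈ 3.4811%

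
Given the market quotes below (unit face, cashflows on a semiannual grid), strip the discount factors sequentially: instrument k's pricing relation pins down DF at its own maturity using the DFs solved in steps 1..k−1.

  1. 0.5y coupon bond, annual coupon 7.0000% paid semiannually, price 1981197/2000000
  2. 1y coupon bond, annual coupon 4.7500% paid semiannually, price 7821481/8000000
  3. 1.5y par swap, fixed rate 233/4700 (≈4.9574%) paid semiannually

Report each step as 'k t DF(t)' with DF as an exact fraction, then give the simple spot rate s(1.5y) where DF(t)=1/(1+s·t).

1 1/2 9571/10000
2 1 583/625
3 3/2 9301/10000
s(1.5y) = (1/(9301/10000) − 1)/(3/2) = 466/9301 ≈ 5.0102%

step 1 [0.5y] bond c/2=7/200: DF=(1981197/2000000 − 7/200·(0))/(1+7/200) = 9571/10000 ≈ 0.957100
step 2 [1y] bond c/2=19/800: DF=(7821481/8000000 − 19/800·(0.957100))/(1+19/800) = 583/625 ≈ 0.932800
step 3 [1.5y] swap r/2=233/9400: DF=(1 − 233/9400·(0.957100+0.932800))/(1+233/9400) = 9301/10000 ≈ 0.930100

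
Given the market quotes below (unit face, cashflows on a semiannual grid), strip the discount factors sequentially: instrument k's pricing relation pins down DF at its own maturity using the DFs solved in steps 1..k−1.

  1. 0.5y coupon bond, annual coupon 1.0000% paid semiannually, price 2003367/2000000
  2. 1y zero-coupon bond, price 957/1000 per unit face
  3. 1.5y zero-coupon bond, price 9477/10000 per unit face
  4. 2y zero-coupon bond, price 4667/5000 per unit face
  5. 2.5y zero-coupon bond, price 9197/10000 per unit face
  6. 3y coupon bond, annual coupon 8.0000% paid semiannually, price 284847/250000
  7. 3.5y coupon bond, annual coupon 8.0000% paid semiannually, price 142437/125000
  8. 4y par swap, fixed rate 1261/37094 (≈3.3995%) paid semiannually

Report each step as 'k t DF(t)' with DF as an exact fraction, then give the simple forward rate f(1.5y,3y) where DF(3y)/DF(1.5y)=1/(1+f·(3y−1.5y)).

step 1 [0.5y] bond c/2=1/200: DF=(2003367/2000000 − 1/200·(0))/(1+1/200) = 9967/10000 ≈ 0.996700
step 2 [1y] zero: DF = P = 957/1000 ≈ 0.957000
step 3 [1.5y] zero: DF = P = 9477/10000 ≈ 0.947700
step 4 [2y] zero: DF = P = 4667/5000 ≈ 0.933400
step 5 [2.5y] zero: DF = P = 9197/10000 ≈ 0.919700
step 6 [3y] bond c/2=1/25: DF=(284847/250000 − 1/25·(0.996700+0.957000+0.947700+0.933400+0.919700))/(1+1/25) = 9127/10000 ≈ 0.912700
step 7 [3.5y] bond c/2=1/25: DF=(142437/125000 − 1/25·(0.996700+0.957000+0.947700+0.933400+0.919700+0.912700))/(1+1/25) = 8777/10000 ≈ 0.877700
step 8 [4y] swap r/2=1261/74188: DF=(1 − 1261/74188·(0.996700+0.957000+0.947700+0.933400+0.919700+0.912700+0.877700))/(1+1261/74188) = 8739/10000 ≈ 0.873900

1 1/2 9967/10000
2 1 957/1000
3 3/2 9477/10000
4 2 4667/5000
5 5/2 9197/10000
6 3 9127/10000
7 7/2 8777/10000
8 4 8739/10000
f(1.5y,3y) = ((9477/10000)/(9127/10000) − 1)/(3/2) = 700/27381 ≈ 2.5565%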